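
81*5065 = 410265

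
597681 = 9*66409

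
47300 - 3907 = 43393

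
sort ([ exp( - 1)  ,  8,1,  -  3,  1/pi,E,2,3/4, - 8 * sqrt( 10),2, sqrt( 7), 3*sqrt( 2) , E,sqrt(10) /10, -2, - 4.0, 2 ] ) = [ - 8*sqrt ( 10 ),  -  4.0, - 3, - 2,  sqrt (10 )/10,1/pi, exp( - 1),3/4 , 1,2 , 2,2,  sqrt( 7), E, E,3*sqrt (2 ),8 ]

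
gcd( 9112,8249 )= 1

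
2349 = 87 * 27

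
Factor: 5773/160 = 2^ ( -5)* 5^( - 1 )*23^1* 251^1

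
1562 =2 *781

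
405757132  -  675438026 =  - 269680894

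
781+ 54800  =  55581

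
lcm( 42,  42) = 42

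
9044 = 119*76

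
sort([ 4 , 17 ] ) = [4 , 17]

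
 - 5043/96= - 1681/32= -52.53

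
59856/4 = 14964= 14964.00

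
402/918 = 67/153 = 0.44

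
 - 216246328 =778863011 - 995109339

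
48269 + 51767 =100036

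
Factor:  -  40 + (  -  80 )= - 2^3*3^1*5^1 = - 120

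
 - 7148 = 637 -7785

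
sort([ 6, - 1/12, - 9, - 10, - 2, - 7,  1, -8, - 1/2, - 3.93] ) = [ - 10, - 9, - 8, - 7 , - 3.93, - 2, - 1/2,  -  1/12,  1, 6]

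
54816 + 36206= 91022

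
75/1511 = 75/1511 =0.05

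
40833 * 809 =33033897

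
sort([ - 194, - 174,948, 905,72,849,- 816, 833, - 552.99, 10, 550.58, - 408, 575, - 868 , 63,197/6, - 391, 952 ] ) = [ - 868 , - 816, - 552.99, - 408,-391 ,  -  194, - 174, 10,  197/6,  63, 72,550.58,575,833,849,905 , 948,  952] 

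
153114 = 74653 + 78461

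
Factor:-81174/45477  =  -2^1*3^(-1) * 31^(  -  1 )*83^1 = -166/93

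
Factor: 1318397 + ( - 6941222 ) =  - 5622825 = - 3^1*5^2*13^1*73^1*79^1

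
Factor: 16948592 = 2^4*17^1* 62311^1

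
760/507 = 760/507 = 1.50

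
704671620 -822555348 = - 117883728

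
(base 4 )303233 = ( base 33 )31B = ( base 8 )6357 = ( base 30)3KB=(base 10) 3311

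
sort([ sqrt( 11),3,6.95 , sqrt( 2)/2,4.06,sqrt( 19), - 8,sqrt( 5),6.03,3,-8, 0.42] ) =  [ - 8 ,-8,0.42, sqrt( 2)/2,  sqrt( 5 ) , 3,3,sqrt( 11),  4.06,sqrt( 19), 6.03,6.95 ]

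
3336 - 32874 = - 29538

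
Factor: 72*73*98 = 2^4 *3^2*7^2*73^1=515088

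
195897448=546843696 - 350946248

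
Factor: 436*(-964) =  - 420304=- 2^4*109^1*241^1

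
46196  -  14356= 31840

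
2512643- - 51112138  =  53624781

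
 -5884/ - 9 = 5884/9 = 653.78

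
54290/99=548 + 38/99 =548.38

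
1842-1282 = 560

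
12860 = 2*6430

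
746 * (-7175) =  - 5352550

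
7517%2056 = 1349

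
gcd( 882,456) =6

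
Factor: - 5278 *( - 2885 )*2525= 38448250750 = 2^1*5^3*7^1 * 13^1*29^1*101^1*577^1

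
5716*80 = 457280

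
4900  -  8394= - 3494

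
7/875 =1/125 = 0.01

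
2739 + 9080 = 11819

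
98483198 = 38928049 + 59555149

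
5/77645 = 1/15529   =  0.00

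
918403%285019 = 63346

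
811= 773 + 38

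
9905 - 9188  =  717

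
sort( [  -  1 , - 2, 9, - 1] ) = [ - 2 ,  -  1,-1, 9 ] 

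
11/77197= 11/77197= 0.00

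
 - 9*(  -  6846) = 61614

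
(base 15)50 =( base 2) 1001011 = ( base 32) 2B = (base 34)27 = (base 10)75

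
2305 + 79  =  2384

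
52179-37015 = 15164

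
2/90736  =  1/45368 = 0.00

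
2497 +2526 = 5023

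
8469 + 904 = 9373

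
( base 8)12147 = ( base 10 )5223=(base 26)7IN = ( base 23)9k2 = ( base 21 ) bhf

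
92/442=46/221 =0.21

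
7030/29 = 242 + 12/29 = 242.41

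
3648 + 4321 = 7969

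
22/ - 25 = -22/25  =  - 0.88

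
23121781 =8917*2593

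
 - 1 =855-856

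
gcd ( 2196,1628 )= 4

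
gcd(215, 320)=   5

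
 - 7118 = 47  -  7165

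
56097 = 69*813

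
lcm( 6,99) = 198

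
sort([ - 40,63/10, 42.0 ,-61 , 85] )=[-61 ,-40, 63/10 , 42.0,85]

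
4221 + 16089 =20310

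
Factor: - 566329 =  - 23^1*24623^1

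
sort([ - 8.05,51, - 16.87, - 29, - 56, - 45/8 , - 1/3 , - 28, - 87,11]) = [ -87, - 56, - 29, - 28, - 16.87, - 8.05, - 45/8, -1/3 , 11,51]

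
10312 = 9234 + 1078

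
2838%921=75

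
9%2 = 1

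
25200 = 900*28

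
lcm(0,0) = 0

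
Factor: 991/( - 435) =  - 3^( - 1)*5^ ( -1)*29^( - 1) * 991^1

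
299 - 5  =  294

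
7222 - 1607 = 5615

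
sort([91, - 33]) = [ - 33, 91 ] 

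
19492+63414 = 82906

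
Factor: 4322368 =2^6*67537^1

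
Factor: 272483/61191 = 3^(-2)*13^(-1)*521^1=521/117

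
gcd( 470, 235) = 235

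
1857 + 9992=11849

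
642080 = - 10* ( - 64208 ) 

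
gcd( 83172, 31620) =12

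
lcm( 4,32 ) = 32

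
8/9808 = 1/1226   =  0.00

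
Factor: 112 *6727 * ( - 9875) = -7440062000=- 2^4*5^3*7^2*31^2*79^1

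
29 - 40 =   -  11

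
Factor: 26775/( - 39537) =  - 5^2*7^1*17^1*23^(-1)*191^(-1 )=-  2975/4393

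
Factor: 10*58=2^2*5^1*29^1  =  580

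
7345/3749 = 1  +  3596/3749  =  1.96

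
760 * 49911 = 37932360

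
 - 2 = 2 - 4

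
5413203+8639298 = 14052501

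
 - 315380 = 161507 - 476887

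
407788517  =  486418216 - 78629699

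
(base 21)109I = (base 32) 97S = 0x24FC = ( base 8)22374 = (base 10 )9468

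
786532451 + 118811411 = 905343862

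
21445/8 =21445/8  =  2680.62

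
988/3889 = 988/3889 = 0.25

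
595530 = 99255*6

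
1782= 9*198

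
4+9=13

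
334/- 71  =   -5 + 21/71 = -4.70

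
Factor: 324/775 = 2^2*3^4*5^( - 2 ) * 31^( - 1)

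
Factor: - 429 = - 3^1*11^1*13^1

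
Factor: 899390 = 2^1*5^1*89939^1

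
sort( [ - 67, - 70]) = [-70,  -  67]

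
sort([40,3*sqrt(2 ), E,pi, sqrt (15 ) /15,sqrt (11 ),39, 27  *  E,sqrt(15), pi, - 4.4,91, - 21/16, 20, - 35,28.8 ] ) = [ - 35, - 4.4, - 21/16, sqrt(15 )/15,E, pi,pi, sqrt (11 ), sqrt ( 15 ),3*sqrt(2), 20,28.8,39, 40, 27*E,91 ] 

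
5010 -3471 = 1539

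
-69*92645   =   -6392505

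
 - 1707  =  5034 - 6741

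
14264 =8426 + 5838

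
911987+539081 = 1451068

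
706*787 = 555622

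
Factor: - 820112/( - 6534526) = 2^3* 103^(  -  1)*31721^( - 1 ) * 51257^1 = 410056/3267263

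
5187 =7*741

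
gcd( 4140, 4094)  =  46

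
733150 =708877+24273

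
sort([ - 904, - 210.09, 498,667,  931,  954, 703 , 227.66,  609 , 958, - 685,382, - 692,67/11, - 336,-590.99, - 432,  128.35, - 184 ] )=[ - 904, - 692, - 685, - 590.99, - 432, - 336, - 210.09, - 184,  67/11,  128.35,227.66,382,498,  609,  667,  703,931,  954, 958 ] 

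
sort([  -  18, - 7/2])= [-18, - 7/2 ]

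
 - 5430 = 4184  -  9614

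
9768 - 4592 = 5176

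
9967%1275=1042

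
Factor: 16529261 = 7^1*2361323^1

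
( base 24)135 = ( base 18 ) 205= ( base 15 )2D8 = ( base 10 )653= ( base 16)28D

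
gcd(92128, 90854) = 2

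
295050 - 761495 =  - 466445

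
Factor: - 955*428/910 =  -40874/91= - 2^1* 7^( - 1 )*13^( - 1) * 107^1* 191^1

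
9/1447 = 9/1447= 0.01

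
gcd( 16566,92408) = 2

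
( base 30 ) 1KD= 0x5e9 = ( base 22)32H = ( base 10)1513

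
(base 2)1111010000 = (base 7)2563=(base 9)1304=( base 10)976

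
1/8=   1/8=0.12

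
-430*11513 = -4950590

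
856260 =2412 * 355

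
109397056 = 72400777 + 36996279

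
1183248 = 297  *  3984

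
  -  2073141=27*( -76783) 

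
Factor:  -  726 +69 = - 3^2 * 73^1 = -657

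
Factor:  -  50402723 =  - 7^2*397^1*2591^1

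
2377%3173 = 2377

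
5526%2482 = 562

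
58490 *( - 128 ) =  - 7486720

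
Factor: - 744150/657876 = - 124025/109646 =- 2^( - 1)*5^2* 11^2*41^1*73^( - 1)*751^( - 1)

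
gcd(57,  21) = 3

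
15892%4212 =3256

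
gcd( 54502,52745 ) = 7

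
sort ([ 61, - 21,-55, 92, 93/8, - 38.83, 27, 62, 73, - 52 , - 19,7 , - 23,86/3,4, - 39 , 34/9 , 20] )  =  [ - 55, - 52, - 39, - 38.83, - 23, - 21,  -  19, 34/9, 4,7,93/8, 20,  27 , 86/3,61, 62,73,92 ] 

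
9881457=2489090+7392367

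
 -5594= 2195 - 7789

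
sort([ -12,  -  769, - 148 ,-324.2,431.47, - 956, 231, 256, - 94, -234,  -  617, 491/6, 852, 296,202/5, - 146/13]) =[-956, - 769,-617, - 324.2, - 234, - 148,-94, - 12 , -146/13, 202/5, 491/6,231,256, 296,  431.47,852 ] 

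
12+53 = 65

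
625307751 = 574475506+50832245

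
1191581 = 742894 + 448687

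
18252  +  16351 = 34603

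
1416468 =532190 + 884278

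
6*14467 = 86802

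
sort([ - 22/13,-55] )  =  [ - 55,  -  22/13 ] 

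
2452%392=100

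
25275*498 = 12586950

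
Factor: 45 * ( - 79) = -3555 = - 3^2*5^1*79^1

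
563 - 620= - 57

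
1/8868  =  1/8868 = 0.00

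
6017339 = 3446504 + 2570835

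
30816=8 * 3852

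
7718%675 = 293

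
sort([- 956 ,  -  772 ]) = [ - 956, - 772]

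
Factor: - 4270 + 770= - 2^2*5^3*7^1 = - 3500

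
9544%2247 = 556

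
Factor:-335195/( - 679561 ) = 5^1*7^1*61^1*157^1*679561^ ( - 1) 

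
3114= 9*346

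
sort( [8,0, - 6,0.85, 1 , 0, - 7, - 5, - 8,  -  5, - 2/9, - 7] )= [ - 8, - 7,-7, - 6, - 5, - 5, - 2/9,0,0, 0.85, 1,8 ] 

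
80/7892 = 20/1973= 0.01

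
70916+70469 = 141385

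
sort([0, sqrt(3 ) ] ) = [ 0, sqrt(3)] 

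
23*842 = 19366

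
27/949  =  27/949 = 0.03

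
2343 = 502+1841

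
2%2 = 0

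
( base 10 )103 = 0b1100111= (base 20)53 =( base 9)124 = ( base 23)4B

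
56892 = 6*9482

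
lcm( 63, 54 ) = 378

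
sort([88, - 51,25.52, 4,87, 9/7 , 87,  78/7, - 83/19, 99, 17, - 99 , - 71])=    [-99, - 71 ,-51, - 83/19,9/7,4, 78/7, 17, 25.52,87, 87,88,99 ] 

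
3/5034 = 1/1678 = 0.00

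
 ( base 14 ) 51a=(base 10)1004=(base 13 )5c3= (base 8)1754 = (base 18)31e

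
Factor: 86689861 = 3851^1*22511^1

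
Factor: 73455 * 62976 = 4625902080= 2^9 * 3^2 * 5^1 *41^1 * 59^1 * 83^1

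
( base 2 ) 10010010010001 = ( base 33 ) 8jm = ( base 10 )9361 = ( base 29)B3N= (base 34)83B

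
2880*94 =270720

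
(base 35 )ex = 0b1000001011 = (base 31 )gr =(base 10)523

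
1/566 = 1/566 = 0.00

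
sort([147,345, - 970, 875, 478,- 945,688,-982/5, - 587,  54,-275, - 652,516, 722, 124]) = [ - 970, - 945, - 652,  -  587,  -  275, - 982/5, 54, 124, 147, 345, 478,516, 688, 722,  875]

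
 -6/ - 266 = 3/133 = 0.02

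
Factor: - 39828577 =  - 6299^1*6323^1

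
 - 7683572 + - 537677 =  - 8221249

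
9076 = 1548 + 7528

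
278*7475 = 2078050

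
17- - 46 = 63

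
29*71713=2079677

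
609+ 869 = 1478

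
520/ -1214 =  - 1 + 347/607 = -0.43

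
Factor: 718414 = 2^1*359207^1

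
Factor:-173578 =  - 2^1*59^1*1471^1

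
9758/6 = 1626 + 1/3 = 1626.33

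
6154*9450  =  58155300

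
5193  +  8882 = 14075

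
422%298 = 124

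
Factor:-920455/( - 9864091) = 5^1*19^1 *9689^1 *9864091^ ( - 1 ) 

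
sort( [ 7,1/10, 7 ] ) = [1/10, 7, 7]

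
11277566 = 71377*158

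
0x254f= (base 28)c53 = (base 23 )i16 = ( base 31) 9t3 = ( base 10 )9551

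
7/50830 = 7/50830 = 0.00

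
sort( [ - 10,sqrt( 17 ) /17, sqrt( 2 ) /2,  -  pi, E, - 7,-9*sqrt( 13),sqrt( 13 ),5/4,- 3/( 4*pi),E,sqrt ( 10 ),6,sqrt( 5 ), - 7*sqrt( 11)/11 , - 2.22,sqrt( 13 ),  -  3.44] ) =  [ - 9*sqrt( 13 ), - 10,  -  7, - 3.44,-pi, - 2.22, - 7*sqrt(11 ) /11 , - 3/ ( 4*pi ),sqrt( 17 )/17 , sqrt( 2) /2 , 5/4,sqrt( 5),  E,E,sqrt( 10),sqrt( 13),  sqrt( 13 ),  6]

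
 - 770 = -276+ - 494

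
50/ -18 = - 25/9  =  - 2.78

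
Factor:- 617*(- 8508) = 5249436 =2^2*3^1*617^1 * 709^1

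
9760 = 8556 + 1204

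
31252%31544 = 31252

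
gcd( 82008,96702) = 6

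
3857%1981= 1876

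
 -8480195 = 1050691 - 9530886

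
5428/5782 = 46/49 = 0.94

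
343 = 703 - 360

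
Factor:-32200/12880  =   -5/2 = -2^(-1 )*5^1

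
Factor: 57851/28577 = 41^( - 1)*83^1 = 83/41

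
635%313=9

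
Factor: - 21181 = - 59^1*359^1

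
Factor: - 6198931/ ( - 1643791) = 17^1*364643^1*1643791^(-1 )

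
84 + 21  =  105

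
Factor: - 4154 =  - 2^1*31^1*67^1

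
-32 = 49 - 81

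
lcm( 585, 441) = 28665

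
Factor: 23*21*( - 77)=- 3^1*7^2*11^1*23^1 = - 37191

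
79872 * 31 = 2476032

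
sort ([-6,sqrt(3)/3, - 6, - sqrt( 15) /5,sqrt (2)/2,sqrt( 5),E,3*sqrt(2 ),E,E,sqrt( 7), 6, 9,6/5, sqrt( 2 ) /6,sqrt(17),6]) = [  -  6  , - 6  ,- sqrt(15 )/5,sqrt(2)/6,sqrt(3) /3, sqrt( 2)/2,6/5,sqrt(5 ),sqrt( 7),E, E,E, sqrt( 17) , 3*sqrt( 2), 6,6 , 9 ]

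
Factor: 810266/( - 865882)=-29^ ( - 1)*151^1*2683^1*14929^( - 1 ) = - 405133/432941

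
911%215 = 51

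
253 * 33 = 8349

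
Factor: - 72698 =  - 2^1 * 163^1*223^1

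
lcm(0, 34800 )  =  0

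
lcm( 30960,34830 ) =278640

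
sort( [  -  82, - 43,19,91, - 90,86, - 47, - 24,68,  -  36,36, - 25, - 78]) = [-90, - 82,  -  78, - 47,  -  43,  -  36,  -  25, - 24, 19, 36,68,86,  91 ]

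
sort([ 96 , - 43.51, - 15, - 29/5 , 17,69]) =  [ - 43.51, - 15, - 29/5, 17,69, 96]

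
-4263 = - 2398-1865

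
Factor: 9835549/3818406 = 2^( - 1 )*  3^( - 1 )*47^1*101^( - 1 )*6301^( - 1)*209267^1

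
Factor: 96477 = 3^1*32159^1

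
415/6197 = 415/6197=0.07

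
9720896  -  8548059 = 1172837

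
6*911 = 5466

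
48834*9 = 439506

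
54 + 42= 96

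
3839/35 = 109 + 24/35  =  109.69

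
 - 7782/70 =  - 112 + 29/35 = - 111.17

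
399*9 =3591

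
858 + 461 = 1319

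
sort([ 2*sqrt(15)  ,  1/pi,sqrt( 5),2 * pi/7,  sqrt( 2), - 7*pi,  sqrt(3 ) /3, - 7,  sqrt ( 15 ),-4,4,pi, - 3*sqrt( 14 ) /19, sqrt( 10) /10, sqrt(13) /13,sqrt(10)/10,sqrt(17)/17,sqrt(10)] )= [-7*pi, -7, - 4 , - 3*sqrt(14 ) /19,  sqrt( 17) /17, sqrt( 13 ) /13, sqrt(10)/10, sqrt (10)/10, 1/pi,sqrt(3)/3,  2 * pi/7,sqrt( 2),sqrt(5),pi,sqrt( 10),sqrt(15 ), 4,2*sqrt( 15 )]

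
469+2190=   2659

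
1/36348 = 1/36348= 0.00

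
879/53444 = 879/53444 = 0.02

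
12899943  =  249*51807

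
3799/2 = 3799/2 = 1899.50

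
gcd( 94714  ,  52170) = 2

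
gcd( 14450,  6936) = 578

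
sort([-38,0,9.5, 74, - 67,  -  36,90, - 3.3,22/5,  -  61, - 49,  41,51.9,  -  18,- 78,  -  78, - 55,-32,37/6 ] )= [ - 78,  -  78,-67, - 61,-55, - 49, - 38, - 36,  -  32 ,-18, - 3.3,0 , 22/5, 37/6,9.5,41,51.9,74,90] 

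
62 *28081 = 1741022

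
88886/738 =120 + 163/369 = 120.44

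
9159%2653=1200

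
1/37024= 1/37024 =0.00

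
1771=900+871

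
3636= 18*202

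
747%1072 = 747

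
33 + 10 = 43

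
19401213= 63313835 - 43912622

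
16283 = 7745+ 8538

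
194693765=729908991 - 535215226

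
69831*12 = 837972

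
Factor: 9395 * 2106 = 19785870 = 2^1 * 3^4 * 5^1*13^1*1879^1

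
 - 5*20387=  - 101935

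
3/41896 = 3/41896  =  0.00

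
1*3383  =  3383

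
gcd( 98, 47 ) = 1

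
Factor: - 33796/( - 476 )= 71^1= 71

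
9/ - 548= - 1+539/548 = - 0.02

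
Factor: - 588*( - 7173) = 4217724  =  2^2 * 3^3*7^2*797^1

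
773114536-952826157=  - 179711621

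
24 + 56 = 80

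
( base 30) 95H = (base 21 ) IFE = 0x204B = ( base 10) 8267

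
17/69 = 17/69=0.25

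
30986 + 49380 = 80366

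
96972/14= 48486/7  =  6926.57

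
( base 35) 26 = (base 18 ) 44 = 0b1001100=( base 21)3D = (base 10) 76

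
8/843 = 8/843 = 0.01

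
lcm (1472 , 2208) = 4416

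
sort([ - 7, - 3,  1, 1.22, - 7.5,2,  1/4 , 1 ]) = [ - 7.5 , - 7, - 3  ,  1/4 , 1, 1,  1.22, 2 ] 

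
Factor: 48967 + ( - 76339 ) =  - 2^2*3^1*2281^1= - 27372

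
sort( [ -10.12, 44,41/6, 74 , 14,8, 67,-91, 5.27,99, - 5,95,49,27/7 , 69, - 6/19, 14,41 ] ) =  [ - 91,- 10.12, - 5, - 6/19, 27/7, 5.27, 41/6, 8,  14, 14,41, 44 , 49,67,69 , 74, 95, 99 ]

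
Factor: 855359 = 855359^1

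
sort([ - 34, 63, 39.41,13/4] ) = [ - 34,13/4,  39.41, 63]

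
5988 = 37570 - 31582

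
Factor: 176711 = 176711^1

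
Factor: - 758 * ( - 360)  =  272880 = 2^4*3^2 * 5^1*379^1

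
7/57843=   7/57843  =  0.00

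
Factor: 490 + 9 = 499^1 = 499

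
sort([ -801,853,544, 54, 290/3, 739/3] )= [-801 , 54,290/3, 739/3,544, 853] 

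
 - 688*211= -145168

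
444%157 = 130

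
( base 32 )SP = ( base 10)921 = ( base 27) 173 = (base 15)416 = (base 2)1110011001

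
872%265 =77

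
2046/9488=1023/4744=0.22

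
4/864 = 1/216 = 0.00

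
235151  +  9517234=9752385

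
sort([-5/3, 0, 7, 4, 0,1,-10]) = [ - 10,-5/3, 0, 0, 1,4, 7]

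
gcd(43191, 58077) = 9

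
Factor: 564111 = 3^3*17^1*1229^1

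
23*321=7383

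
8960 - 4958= 4002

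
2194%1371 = 823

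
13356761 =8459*1579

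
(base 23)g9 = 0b101111001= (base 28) dd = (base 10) 377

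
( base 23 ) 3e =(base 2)1010011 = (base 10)83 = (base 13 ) 65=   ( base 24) 3B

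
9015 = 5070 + 3945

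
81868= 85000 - 3132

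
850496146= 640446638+210049508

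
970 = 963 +7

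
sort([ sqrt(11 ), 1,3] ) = [1, 3,sqrt( 11 )]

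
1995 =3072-1077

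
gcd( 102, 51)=51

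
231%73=12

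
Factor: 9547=9547^1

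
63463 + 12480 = 75943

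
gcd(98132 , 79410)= 2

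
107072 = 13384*8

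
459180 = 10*45918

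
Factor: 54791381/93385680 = 2^(-4)  *  3^(-1) * 5^( - 1)*43^(-1 )*9049^(-1 )*54791381^1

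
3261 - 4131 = -870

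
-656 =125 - 781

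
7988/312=1997/78 = 25.60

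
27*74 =1998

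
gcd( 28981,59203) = 73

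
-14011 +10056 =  - 3955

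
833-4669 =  - 3836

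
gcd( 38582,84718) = 2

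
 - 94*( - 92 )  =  8648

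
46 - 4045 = -3999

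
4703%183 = 128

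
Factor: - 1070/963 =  - 10/9 = -2^1  *3^(  -  2 )*5^1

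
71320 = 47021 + 24299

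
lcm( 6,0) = 0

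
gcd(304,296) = 8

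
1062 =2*531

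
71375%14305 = 14155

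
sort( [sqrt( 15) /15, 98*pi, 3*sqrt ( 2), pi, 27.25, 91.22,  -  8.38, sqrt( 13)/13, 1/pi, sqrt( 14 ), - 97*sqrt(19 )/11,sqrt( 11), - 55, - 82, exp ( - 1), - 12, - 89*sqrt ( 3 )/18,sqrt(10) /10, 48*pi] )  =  [ - 82,  -  55, - 97*sqrt( 19)/11, - 12, - 89*sqrt(3)/18, - 8.38,sqrt( 15)/15, sqrt( 13)/13, sqrt (10) /10, 1/pi, exp(  -  1),pi, sqrt( 11),  sqrt( 14), 3*sqrt(2 ), 27.25, 91.22,  48*pi,98*pi]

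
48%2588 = 48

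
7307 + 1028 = 8335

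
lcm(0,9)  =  0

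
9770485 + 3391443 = 13161928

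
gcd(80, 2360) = 40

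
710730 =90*7897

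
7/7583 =7/7583 = 0.00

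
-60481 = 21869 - 82350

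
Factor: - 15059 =- 11^1*37^2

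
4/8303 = 4/8303=0.00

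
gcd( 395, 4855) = 5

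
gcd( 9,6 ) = 3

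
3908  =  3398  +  510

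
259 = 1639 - 1380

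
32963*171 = 5636673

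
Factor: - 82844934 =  -2^1 * 3^1*13807489^1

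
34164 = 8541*4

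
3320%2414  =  906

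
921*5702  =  5251542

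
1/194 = 1/194 = 0.01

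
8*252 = 2016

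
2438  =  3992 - 1554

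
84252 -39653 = 44599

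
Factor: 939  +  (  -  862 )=7^1*11^1 = 77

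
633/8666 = 633/8666 = 0.07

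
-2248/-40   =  56+1/5 = 56.20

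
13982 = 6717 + 7265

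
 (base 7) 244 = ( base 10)130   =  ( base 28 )4i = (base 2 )10000010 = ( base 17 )7b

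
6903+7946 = 14849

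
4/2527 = 4/2527=0.00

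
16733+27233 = 43966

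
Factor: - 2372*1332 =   -  2^4*3^2*37^1*593^1 = - 3159504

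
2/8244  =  1/4122  =  0.00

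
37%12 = 1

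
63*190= 11970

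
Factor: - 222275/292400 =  - 2^ ( - 4 )*43^ ( - 1 )*523^1 = - 523/688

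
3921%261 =6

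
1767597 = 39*45323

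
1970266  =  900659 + 1069607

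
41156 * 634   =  26092904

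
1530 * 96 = 146880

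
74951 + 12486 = 87437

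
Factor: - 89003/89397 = -3^( - 3)*7^( - 1)*11^(  -  1 )  *43^( - 1)*89003^1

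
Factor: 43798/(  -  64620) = -2^( - 1)*3^(-2)*5^( - 1)*61^1 = - 61/90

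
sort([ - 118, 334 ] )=[ - 118, 334 ] 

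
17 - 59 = -42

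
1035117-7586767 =  -  6551650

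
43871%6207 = 422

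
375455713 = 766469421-391013708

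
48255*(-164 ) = -7913820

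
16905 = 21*805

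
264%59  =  28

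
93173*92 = 8571916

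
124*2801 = 347324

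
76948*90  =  6925320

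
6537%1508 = 505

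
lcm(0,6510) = 0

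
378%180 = 18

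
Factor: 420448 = 2^5*7^1*1877^1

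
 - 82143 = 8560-90703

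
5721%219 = 27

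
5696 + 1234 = 6930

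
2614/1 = 2614 = 2614.00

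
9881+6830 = 16711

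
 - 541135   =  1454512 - 1995647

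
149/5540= 149/5540 = 0.03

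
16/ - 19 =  - 1+3/19 = -0.84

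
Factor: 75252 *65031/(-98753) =- 2^2*3^2*17^(- 1 )*37^( - 1)*53^1 * 157^(  -  1 )*409^1*6271^1=-4893712812/98753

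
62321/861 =8903/123 = 72.38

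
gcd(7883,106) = 1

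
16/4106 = 8/2053 = 0.00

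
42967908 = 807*53244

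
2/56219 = 2/56219 = 0.00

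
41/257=41/257=0.16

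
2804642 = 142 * 19751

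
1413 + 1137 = 2550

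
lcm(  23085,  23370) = 1892970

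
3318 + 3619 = 6937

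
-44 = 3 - 47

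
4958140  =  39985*124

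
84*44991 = 3779244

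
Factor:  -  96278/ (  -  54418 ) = 23/13= 13^ ( - 1)*23^1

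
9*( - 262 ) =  - 2358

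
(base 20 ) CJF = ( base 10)5195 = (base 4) 1101023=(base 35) 48f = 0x144B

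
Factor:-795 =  -3^1* 5^1*53^1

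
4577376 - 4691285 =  - 113909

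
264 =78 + 186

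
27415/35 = 783  +  2/7 = 783.29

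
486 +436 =922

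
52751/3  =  17583 + 2/3 = 17583.67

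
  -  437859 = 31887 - 469746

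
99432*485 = 48224520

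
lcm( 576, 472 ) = 33984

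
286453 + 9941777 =10228230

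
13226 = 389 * 34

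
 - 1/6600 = -1 + 6599/6600 = - 0.00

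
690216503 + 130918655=821135158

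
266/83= 266/83 = 3.20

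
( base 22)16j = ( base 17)236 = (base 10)635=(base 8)1173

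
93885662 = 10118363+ 83767299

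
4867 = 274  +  4593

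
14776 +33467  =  48243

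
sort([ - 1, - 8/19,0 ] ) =[-1, - 8/19, 0 ]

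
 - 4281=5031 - 9312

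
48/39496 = 6/4937 = 0.00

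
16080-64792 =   -  48712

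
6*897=5382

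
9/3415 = 9/3415 = 0.00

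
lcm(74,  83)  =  6142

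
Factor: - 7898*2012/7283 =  - 2^3 * 11^1*  359^1*503^1*7283^(-1)= - 15890776/7283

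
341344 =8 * 42668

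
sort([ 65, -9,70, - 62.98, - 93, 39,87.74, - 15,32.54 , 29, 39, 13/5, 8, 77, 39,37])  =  [ -93, - 62.98,- 15, - 9, 13/5, 8, 29,32.54, 37, 39, 39, 39,65,  70,77 , 87.74]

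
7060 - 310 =6750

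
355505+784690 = 1140195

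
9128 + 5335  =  14463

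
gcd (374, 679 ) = 1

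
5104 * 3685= 18808240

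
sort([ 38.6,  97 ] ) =[ 38.6, 97]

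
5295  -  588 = 4707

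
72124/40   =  1803 + 1/10 = 1803.10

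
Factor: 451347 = 3^1*13^1*71^1*163^1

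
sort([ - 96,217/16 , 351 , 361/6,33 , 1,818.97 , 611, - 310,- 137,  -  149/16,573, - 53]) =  [- 310, - 137 ,  -  96,  -  53, - 149/16,1,217/16,  33, 361/6,351,573 , 611,818.97]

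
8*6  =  48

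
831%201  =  27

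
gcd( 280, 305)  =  5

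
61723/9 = 61723/9 = 6858.11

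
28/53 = 28/53 = 0.53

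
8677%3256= 2165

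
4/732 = 1/183 = 0.01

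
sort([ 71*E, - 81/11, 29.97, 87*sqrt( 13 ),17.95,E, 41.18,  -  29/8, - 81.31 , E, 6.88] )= [ - 81.31, - 81/11,-29/8,E, E,6.88, 17.95, 29.97,41.18,71*E, 87*sqrt( 13)] 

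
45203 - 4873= 40330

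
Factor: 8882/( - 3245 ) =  - 2^1*5^( - 1 ) *11^( - 1 )*59^( - 1)*4441^1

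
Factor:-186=  -  2^1*3^1 * 31^1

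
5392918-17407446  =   - 12014528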